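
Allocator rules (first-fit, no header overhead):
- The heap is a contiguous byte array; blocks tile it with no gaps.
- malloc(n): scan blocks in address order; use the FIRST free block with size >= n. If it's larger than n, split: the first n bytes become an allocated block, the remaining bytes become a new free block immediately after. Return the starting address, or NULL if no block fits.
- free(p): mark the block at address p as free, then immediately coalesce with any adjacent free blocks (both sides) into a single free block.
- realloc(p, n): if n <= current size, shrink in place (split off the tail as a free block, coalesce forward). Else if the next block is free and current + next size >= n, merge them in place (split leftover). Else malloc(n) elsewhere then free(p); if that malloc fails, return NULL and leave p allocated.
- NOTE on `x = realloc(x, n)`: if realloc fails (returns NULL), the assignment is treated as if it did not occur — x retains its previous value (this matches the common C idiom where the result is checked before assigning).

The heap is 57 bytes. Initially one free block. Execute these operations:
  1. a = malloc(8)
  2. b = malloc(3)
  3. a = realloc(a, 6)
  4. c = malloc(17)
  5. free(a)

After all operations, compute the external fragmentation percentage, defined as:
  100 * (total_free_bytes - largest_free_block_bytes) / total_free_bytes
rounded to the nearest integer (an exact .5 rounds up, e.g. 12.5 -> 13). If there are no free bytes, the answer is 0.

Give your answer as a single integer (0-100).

Op 1: a = malloc(8) -> a = 0; heap: [0-7 ALLOC][8-56 FREE]
Op 2: b = malloc(3) -> b = 8; heap: [0-7 ALLOC][8-10 ALLOC][11-56 FREE]
Op 3: a = realloc(a, 6) -> a = 0; heap: [0-5 ALLOC][6-7 FREE][8-10 ALLOC][11-56 FREE]
Op 4: c = malloc(17) -> c = 11; heap: [0-5 ALLOC][6-7 FREE][8-10 ALLOC][11-27 ALLOC][28-56 FREE]
Op 5: free(a) -> (freed a); heap: [0-7 FREE][8-10 ALLOC][11-27 ALLOC][28-56 FREE]
Free blocks: [8 29] total_free=37 largest=29 -> 100*(37-29)/37 = 800/37 ≈ 21.622 -> rounds to 22

Answer: 22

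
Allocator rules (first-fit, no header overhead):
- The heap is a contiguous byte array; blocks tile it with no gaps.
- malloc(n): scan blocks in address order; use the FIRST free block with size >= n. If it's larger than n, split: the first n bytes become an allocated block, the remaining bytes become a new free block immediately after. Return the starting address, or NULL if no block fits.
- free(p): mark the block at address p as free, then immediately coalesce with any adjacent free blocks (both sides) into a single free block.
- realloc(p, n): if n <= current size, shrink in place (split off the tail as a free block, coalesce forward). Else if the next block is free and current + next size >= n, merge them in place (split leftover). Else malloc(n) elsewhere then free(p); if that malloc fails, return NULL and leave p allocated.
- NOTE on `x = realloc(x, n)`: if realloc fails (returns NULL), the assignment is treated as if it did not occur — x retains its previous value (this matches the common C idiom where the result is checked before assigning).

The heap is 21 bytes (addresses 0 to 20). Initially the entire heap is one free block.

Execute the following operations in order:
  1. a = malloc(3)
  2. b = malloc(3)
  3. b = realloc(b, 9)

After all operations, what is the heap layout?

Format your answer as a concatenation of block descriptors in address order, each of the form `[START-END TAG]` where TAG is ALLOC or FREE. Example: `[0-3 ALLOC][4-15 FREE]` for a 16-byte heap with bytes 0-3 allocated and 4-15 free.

Answer: [0-2 ALLOC][3-11 ALLOC][12-20 FREE]

Derivation:
Op 1: a = malloc(3) -> a = 0; heap: [0-2 ALLOC][3-20 FREE]
Op 2: b = malloc(3) -> b = 3; heap: [0-2 ALLOC][3-5 ALLOC][6-20 FREE]
Op 3: b = realloc(b, 9) -> b = 3; heap: [0-2 ALLOC][3-11 ALLOC][12-20 FREE]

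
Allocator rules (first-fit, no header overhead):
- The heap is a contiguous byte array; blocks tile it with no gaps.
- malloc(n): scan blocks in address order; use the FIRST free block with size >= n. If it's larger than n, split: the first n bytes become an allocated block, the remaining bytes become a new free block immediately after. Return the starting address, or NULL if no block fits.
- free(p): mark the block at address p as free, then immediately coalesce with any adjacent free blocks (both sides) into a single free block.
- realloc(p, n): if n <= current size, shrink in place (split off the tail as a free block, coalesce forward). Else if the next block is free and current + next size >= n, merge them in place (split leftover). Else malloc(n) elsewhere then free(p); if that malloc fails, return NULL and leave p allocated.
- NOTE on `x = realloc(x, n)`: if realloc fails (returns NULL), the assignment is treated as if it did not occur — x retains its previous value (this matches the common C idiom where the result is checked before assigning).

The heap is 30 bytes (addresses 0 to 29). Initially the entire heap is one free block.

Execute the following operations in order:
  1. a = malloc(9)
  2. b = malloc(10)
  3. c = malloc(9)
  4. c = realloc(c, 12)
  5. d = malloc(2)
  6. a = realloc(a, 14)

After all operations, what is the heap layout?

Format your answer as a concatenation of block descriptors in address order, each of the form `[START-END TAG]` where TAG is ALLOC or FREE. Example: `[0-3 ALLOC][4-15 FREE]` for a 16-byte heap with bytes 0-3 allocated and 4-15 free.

Answer: [0-8 ALLOC][9-18 ALLOC][19-27 ALLOC][28-29 ALLOC]

Derivation:
Op 1: a = malloc(9) -> a = 0; heap: [0-8 ALLOC][9-29 FREE]
Op 2: b = malloc(10) -> b = 9; heap: [0-8 ALLOC][9-18 ALLOC][19-29 FREE]
Op 3: c = malloc(9) -> c = 19; heap: [0-8 ALLOC][9-18 ALLOC][19-27 ALLOC][28-29 FREE]
Op 4: c = realloc(c, 12) -> NULL (c unchanged); heap: [0-8 ALLOC][9-18 ALLOC][19-27 ALLOC][28-29 FREE]
Op 5: d = malloc(2) -> d = 28; heap: [0-8 ALLOC][9-18 ALLOC][19-27 ALLOC][28-29 ALLOC]
Op 6: a = realloc(a, 14) -> NULL (a unchanged); heap: [0-8 ALLOC][9-18 ALLOC][19-27 ALLOC][28-29 ALLOC]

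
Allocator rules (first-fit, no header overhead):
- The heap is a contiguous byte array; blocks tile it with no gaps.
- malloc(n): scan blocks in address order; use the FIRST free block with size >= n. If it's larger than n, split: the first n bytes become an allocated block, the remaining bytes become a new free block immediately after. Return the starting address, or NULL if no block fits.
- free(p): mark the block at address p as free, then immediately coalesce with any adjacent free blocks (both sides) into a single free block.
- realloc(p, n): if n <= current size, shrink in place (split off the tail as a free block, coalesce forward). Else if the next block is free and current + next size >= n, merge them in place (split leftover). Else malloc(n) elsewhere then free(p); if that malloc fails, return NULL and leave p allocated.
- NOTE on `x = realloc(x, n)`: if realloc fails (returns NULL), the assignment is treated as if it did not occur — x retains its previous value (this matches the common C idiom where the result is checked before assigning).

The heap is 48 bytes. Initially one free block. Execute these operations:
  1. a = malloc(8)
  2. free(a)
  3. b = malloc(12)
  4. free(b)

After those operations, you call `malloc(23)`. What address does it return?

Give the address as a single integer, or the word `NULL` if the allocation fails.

Answer: 0

Derivation:
Op 1: a = malloc(8) -> a = 0; heap: [0-7 ALLOC][8-47 FREE]
Op 2: free(a) -> (freed a); heap: [0-47 FREE]
Op 3: b = malloc(12) -> b = 0; heap: [0-11 ALLOC][12-47 FREE]
Op 4: free(b) -> (freed b); heap: [0-47 FREE]
malloc(23): first-fit scan over [0-47 FREE] -> 0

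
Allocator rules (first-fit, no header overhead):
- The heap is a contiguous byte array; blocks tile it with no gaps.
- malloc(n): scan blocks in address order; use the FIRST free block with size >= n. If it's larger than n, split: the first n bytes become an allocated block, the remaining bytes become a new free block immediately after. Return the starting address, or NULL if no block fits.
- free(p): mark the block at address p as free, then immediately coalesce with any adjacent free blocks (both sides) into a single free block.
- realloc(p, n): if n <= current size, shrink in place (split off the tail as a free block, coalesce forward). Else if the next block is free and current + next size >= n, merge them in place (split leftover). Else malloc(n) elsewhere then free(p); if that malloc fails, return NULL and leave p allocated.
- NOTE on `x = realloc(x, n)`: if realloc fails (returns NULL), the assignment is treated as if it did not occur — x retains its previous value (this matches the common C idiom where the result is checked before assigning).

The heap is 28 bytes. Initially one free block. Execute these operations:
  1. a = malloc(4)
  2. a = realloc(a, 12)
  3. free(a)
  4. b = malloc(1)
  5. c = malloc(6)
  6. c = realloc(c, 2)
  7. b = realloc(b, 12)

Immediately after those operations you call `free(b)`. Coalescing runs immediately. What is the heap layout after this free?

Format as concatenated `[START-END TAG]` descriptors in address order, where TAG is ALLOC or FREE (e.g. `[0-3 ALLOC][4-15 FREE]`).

Answer: [0-0 FREE][1-2 ALLOC][3-27 FREE]

Derivation:
Op 1: a = malloc(4) -> a = 0; heap: [0-3 ALLOC][4-27 FREE]
Op 2: a = realloc(a, 12) -> a = 0; heap: [0-11 ALLOC][12-27 FREE]
Op 3: free(a) -> (freed a); heap: [0-27 FREE]
Op 4: b = malloc(1) -> b = 0; heap: [0-0 ALLOC][1-27 FREE]
Op 5: c = malloc(6) -> c = 1; heap: [0-0 ALLOC][1-6 ALLOC][7-27 FREE]
Op 6: c = realloc(c, 2) -> c = 1; heap: [0-0 ALLOC][1-2 ALLOC][3-27 FREE]
Op 7: b = realloc(b, 12) -> b = 3; heap: [0-0 FREE][1-2 ALLOC][3-14 ALLOC][15-27 FREE]
free(b): b = 3 -> block [3-14 ALLOC]; mark free, coalesce with adjacent free neighbors -> [0-0 FREE][1-2 ALLOC][3-27 FREE]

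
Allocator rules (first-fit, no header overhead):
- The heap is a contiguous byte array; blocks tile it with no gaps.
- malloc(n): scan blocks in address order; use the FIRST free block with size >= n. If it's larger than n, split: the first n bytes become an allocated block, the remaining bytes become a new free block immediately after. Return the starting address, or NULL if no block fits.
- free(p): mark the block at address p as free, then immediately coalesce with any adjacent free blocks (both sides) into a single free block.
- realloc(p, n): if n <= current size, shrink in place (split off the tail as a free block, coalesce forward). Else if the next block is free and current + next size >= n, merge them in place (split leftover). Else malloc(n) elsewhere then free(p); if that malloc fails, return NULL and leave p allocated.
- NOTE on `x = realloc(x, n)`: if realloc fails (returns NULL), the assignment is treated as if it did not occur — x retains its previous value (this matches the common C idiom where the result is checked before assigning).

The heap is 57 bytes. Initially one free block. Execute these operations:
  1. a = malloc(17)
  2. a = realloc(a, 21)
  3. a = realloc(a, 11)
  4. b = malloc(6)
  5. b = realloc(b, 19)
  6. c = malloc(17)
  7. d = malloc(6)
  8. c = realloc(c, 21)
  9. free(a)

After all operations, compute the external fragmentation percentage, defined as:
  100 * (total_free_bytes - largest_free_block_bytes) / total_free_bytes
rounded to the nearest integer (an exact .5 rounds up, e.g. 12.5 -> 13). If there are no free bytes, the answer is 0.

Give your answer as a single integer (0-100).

Op 1: a = malloc(17) -> a = 0; heap: [0-16 ALLOC][17-56 FREE]
Op 2: a = realloc(a, 21) -> a = 0; heap: [0-20 ALLOC][21-56 FREE]
Op 3: a = realloc(a, 11) -> a = 0; heap: [0-10 ALLOC][11-56 FREE]
Op 4: b = malloc(6) -> b = 11; heap: [0-10 ALLOC][11-16 ALLOC][17-56 FREE]
Op 5: b = realloc(b, 19) -> b = 11; heap: [0-10 ALLOC][11-29 ALLOC][30-56 FREE]
Op 6: c = malloc(17) -> c = 30; heap: [0-10 ALLOC][11-29 ALLOC][30-46 ALLOC][47-56 FREE]
Op 7: d = malloc(6) -> d = 47; heap: [0-10 ALLOC][11-29 ALLOC][30-46 ALLOC][47-52 ALLOC][53-56 FREE]
Op 8: c = realloc(c, 21) -> NULL (c unchanged); heap: [0-10 ALLOC][11-29 ALLOC][30-46 ALLOC][47-52 ALLOC][53-56 FREE]
Op 9: free(a) -> (freed a); heap: [0-10 FREE][11-29 ALLOC][30-46 ALLOC][47-52 ALLOC][53-56 FREE]
Free blocks: [11 4] total_free=15 largest=11 -> 100*(15-11)/15 = 400/15 ≈ 26.667 -> rounds to 27

Answer: 27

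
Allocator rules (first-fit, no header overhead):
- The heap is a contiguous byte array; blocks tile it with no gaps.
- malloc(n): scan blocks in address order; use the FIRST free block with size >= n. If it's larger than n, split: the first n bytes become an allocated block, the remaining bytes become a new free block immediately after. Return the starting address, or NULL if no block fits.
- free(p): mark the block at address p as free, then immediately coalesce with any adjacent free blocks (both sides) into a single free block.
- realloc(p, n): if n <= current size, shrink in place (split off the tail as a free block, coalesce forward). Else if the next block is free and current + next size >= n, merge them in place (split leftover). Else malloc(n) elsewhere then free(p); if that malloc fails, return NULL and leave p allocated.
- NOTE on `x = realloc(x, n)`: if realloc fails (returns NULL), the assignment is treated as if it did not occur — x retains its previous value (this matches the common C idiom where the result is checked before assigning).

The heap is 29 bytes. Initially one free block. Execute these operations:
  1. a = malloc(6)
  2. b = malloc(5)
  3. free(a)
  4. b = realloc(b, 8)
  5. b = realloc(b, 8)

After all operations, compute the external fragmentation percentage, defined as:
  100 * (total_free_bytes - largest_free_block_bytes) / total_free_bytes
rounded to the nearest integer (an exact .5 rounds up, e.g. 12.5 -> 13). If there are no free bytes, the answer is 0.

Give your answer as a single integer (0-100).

Answer: 29

Derivation:
Op 1: a = malloc(6) -> a = 0; heap: [0-5 ALLOC][6-28 FREE]
Op 2: b = malloc(5) -> b = 6; heap: [0-5 ALLOC][6-10 ALLOC][11-28 FREE]
Op 3: free(a) -> (freed a); heap: [0-5 FREE][6-10 ALLOC][11-28 FREE]
Op 4: b = realloc(b, 8) -> b = 6; heap: [0-5 FREE][6-13 ALLOC][14-28 FREE]
Op 5: b = realloc(b, 8) -> b = 6; heap: [0-5 FREE][6-13 ALLOC][14-28 FREE]
Free blocks: [6 15] total_free=21 largest=15 -> 100*(21-15)/21 = 600/21 ≈ 28.571 -> rounds to 29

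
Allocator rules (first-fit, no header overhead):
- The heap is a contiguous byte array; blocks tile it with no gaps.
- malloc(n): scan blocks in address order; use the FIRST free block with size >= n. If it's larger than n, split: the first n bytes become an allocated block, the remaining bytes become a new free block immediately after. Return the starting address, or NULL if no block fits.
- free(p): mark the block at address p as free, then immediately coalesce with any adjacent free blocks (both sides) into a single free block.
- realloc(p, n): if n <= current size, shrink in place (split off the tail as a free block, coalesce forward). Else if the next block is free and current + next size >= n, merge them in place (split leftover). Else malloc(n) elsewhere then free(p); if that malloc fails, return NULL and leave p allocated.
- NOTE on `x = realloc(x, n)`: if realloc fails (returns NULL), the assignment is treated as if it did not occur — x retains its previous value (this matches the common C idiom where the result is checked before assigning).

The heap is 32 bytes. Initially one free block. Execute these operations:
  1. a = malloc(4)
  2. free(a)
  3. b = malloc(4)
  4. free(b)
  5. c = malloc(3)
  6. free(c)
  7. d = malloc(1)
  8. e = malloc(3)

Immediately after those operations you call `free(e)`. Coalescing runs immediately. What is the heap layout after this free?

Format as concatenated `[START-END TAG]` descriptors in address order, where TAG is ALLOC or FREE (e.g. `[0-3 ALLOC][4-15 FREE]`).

Op 1: a = malloc(4) -> a = 0; heap: [0-3 ALLOC][4-31 FREE]
Op 2: free(a) -> (freed a); heap: [0-31 FREE]
Op 3: b = malloc(4) -> b = 0; heap: [0-3 ALLOC][4-31 FREE]
Op 4: free(b) -> (freed b); heap: [0-31 FREE]
Op 5: c = malloc(3) -> c = 0; heap: [0-2 ALLOC][3-31 FREE]
Op 6: free(c) -> (freed c); heap: [0-31 FREE]
Op 7: d = malloc(1) -> d = 0; heap: [0-0 ALLOC][1-31 FREE]
Op 8: e = malloc(3) -> e = 1; heap: [0-0 ALLOC][1-3 ALLOC][4-31 FREE]
free(e): e = 1 -> block [1-3 ALLOC]; mark free, coalesce with adjacent free neighbors -> [0-0 ALLOC][1-31 FREE]

Answer: [0-0 ALLOC][1-31 FREE]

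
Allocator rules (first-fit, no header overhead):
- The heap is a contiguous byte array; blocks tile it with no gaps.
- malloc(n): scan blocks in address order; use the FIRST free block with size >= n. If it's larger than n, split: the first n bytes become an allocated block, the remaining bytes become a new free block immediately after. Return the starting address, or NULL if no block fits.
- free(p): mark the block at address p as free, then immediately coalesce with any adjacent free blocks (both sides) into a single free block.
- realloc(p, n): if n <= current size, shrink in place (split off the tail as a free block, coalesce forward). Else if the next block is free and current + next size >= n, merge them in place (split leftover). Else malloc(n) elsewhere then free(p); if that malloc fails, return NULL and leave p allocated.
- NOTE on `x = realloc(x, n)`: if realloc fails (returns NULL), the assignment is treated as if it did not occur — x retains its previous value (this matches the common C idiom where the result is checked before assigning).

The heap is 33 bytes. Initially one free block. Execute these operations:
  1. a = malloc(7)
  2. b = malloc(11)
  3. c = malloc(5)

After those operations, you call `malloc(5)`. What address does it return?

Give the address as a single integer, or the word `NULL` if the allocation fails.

Answer: 23

Derivation:
Op 1: a = malloc(7) -> a = 0; heap: [0-6 ALLOC][7-32 FREE]
Op 2: b = malloc(11) -> b = 7; heap: [0-6 ALLOC][7-17 ALLOC][18-32 FREE]
Op 3: c = malloc(5) -> c = 18; heap: [0-6 ALLOC][7-17 ALLOC][18-22 ALLOC][23-32 FREE]
malloc(5): first-fit scan over [0-6 ALLOC][7-17 ALLOC][18-22 ALLOC][23-32 FREE] -> 23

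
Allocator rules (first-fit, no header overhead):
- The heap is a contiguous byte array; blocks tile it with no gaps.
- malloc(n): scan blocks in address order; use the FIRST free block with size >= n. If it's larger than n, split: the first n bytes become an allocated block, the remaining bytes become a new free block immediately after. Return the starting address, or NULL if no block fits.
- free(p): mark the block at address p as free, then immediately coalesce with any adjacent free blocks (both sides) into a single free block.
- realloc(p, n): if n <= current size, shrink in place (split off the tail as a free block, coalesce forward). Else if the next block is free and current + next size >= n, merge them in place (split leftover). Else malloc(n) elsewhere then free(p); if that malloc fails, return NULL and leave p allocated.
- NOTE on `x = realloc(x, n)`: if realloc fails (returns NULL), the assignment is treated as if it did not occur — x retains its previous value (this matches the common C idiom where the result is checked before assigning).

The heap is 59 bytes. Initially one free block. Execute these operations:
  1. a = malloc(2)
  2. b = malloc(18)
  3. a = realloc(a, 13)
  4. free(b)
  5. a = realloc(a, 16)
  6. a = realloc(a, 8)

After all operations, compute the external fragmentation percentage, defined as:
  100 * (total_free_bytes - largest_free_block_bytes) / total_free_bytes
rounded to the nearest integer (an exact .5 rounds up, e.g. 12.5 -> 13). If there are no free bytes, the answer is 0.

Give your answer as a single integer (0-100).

Op 1: a = malloc(2) -> a = 0; heap: [0-1 ALLOC][2-58 FREE]
Op 2: b = malloc(18) -> b = 2; heap: [0-1 ALLOC][2-19 ALLOC][20-58 FREE]
Op 3: a = realloc(a, 13) -> a = 20; heap: [0-1 FREE][2-19 ALLOC][20-32 ALLOC][33-58 FREE]
Op 4: free(b) -> (freed b); heap: [0-19 FREE][20-32 ALLOC][33-58 FREE]
Op 5: a = realloc(a, 16) -> a = 20; heap: [0-19 FREE][20-35 ALLOC][36-58 FREE]
Op 6: a = realloc(a, 8) -> a = 20; heap: [0-19 FREE][20-27 ALLOC][28-58 FREE]
Free blocks: [20 31] total_free=51 largest=31 -> 100*(51-31)/51 = 2000/51 ≈ 39.216 -> rounds to 39

Answer: 39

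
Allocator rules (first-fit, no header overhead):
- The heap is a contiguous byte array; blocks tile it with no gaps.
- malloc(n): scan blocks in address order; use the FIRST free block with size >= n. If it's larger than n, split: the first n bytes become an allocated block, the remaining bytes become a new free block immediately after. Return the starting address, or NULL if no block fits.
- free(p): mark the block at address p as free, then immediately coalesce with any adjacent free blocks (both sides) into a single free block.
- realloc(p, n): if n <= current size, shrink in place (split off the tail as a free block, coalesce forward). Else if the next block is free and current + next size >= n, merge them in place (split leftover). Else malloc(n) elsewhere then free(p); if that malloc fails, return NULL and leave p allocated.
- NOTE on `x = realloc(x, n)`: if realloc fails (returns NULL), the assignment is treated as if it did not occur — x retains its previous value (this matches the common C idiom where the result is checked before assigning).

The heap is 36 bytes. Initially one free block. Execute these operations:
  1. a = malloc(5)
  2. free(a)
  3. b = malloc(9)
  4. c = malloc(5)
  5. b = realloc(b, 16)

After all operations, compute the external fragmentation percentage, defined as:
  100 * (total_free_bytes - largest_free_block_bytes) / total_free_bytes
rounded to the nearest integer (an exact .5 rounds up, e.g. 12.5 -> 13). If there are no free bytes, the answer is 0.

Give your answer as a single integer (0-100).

Op 1: a = malloc(5) -> a = 0; heap: [0-4 ALLOC][5-35 FREE]
Op 2: free(a) -> (freed a); heap: [0-35 FREE]
Op 3: b = malloc(9) -> b = 0; heap: [0-8 ALLOC][9-35 FREE]
Op 4: c = malloc(5) -> c = 9; heap: [0-8 ALLOC][9-13 ALLOC][14-35 FREE]
Op 5: b = realloc(b, 16) -> b = 14; heap: [0-8 FREE][9-13 ALLOC][14-29 ALLOC][30-35 FREE]
Free blocks: [9 6] total_free=15 largest=9 -> 100*(15-9)/15 = 600/15 = 40

Answer: 40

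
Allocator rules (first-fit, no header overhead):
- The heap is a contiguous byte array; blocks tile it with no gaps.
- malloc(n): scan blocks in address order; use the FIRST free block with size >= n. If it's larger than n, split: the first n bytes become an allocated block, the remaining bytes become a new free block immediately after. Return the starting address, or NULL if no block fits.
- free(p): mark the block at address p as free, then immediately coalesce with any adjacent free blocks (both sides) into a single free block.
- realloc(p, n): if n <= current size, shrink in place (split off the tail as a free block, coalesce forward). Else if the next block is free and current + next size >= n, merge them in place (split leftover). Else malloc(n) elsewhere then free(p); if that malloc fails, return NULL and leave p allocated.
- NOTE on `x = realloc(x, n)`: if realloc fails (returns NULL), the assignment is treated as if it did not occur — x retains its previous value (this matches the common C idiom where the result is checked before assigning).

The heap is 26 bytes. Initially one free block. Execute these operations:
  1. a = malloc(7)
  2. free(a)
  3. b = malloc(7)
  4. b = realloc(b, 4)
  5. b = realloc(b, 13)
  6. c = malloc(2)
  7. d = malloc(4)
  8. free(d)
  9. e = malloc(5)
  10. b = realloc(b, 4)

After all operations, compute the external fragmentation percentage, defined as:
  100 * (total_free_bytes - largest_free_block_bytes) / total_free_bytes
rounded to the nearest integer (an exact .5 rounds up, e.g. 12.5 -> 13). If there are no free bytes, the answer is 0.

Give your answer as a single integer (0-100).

Answer: 40

Derivation:
Op 1: a = malloc(7) -> a = 0; heap: [0-6 ALLOC][7-25 FREE]
Op 2: free(a) -> (freed a); heap: [0-25 FREE]
Op 3: b = malloc(7) -> b = 0; heap: [0-6 ALLOC][7-25 FREE]
Op 4: b = realloc(b, 4) -> b = 0; heap: [0-3 ALLOC][4-25 FREE]
Op 5: b = realloc(b, 13) -> b = 0; heap: [0-12 ALLOC][13-25 FREE]
Op 6: c = malloc(2) -> c = 13; heap: [0-12 ALLOC][13-14 ALLOC][15-25 FREE]
Op 7: d = malloc(4) -> d = 15; heap: [0-12 ALLOC][13-14 ALLOC][15-18 ALLOC][19-25 FREE]
Op 8: free(d) -> (freed d); heap: [0-12 ALLOC][13-14 ALLOC][15-25 FREE]
Op 9: e = malloc(5) -> e = 15; heap: [0-12 ALLOC][13-14 ALLOC][15-19 ALLOC][20-25 FREE]
Op 10: b = realloc(b, 4) -> b = 0; heap: [0-3 ALLOC][4-12 FREE][13-14 ALLOC][15-19 ALLOC][20-25 FREE]
Free blocks: [9 6] total_free=15 largest=9 -> 100*(15-9)/15 = 600/15 = 40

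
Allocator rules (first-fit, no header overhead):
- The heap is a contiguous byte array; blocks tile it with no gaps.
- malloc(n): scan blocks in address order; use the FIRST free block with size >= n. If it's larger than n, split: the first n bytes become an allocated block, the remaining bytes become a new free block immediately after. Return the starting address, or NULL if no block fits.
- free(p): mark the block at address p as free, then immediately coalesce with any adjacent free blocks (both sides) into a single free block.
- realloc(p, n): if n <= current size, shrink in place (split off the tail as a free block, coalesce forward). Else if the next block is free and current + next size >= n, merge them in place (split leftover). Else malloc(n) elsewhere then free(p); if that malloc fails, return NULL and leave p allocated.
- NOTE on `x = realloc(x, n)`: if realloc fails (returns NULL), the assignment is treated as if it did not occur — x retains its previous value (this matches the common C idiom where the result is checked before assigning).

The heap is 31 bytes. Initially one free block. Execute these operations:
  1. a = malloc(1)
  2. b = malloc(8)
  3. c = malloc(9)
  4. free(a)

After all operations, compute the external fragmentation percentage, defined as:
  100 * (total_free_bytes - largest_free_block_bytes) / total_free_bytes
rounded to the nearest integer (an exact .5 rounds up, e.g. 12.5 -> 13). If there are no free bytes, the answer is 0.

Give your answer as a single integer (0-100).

Answer: 7

Derivation:
Op 1: a = malloc(1) -> a = 0; heap: [0-0 ALLOC][1-30 FREE]
Op 2: b = malloc(8) -> b = 1; heap: [0-0 ALLOC][1-8 ALLOC][9-30 FREE]
Op 3: c = malloc(9) -> c = 9; heap: [0-0 ALLOC][1-8 ALLOC][9-17 ALLOC][18-30 FREE]
Op 4: free(a) -> (freed a); heap: [0-0 FREE][1-8 ALLOC][9-17 ALLOC][18-30 FREE]
Free blocks: [1 13] total_free=14 largest=13 -> 100*(14-13)/14 = 100/14 ≈ 7.143 -> rounds to 7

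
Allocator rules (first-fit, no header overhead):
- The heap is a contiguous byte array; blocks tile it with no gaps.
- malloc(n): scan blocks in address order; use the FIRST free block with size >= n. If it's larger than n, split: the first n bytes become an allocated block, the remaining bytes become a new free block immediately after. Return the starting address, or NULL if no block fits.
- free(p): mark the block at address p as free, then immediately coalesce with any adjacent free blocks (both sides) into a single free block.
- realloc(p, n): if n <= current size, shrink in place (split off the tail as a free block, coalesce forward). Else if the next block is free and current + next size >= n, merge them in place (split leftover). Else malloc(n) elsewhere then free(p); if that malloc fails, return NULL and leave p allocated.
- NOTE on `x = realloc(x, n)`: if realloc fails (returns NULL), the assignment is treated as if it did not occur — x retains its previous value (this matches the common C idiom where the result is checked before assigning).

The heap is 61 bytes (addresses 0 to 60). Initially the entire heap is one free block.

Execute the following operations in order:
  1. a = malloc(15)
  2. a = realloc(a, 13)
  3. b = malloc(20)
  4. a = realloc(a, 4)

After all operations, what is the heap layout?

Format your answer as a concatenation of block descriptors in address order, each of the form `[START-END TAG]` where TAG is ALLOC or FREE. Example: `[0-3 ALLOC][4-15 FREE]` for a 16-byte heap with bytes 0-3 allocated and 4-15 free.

Op 1: a = malloc(15) -> a = 0; heap: [0-14 ALLOC][15-60 FREE]
Op 2: a = realloc(a, 13) -> a = 0; heap: [0-12 ALLOC][13-60 FREE]
Op 3: b = malloc(20) -> b = 13; heap: [0-12 ALLOC][13-32 ALLOC][33-60 FREE]
Op 4: a = realloc(a, 4) -> a = 0; heap: [0-3 ALLOC][4-12 FREE][13-32 ALLOC][33-60 FREE]

Answer: [0-3 ALLOC][4-12 FREE][13-32 ALLOC][33-60 FREE]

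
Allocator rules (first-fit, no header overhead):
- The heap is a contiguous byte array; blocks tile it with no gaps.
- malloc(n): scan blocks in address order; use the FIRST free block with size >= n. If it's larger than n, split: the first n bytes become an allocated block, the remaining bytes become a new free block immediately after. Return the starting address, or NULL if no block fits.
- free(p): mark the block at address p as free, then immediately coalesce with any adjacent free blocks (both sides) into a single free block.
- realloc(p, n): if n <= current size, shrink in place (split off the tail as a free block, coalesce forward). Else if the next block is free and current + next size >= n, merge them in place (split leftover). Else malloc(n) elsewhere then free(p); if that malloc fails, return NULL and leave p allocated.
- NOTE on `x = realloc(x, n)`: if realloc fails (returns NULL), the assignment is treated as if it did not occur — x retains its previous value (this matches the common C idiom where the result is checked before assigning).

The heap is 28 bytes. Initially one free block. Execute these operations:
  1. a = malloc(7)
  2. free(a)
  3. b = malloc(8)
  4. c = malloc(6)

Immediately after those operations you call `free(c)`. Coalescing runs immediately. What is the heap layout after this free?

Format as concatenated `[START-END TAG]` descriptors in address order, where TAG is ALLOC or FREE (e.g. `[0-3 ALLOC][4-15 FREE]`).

Answer: [0-7 ALLOC][8-27 FREE]

Derivation:
Op 1: a = malloc(7) -> a = 0; heap: [0-6 ALLOC][7-27 FREE]
Op 2: free(a) -> (freed a); heap: [0-27 FREE]
Op 3: b = malloc(8) -> b = 0; heap: [0-7 ALLOC][8-27 FREE]
Op 4: c = malloc(6) -> c = 8; heap: [0-7 ALLOC][8-13 ALLOC][14-27 FREE]
free(c): c = 8 -> block [8-13 ALLOC]; mark free, coalesce with adjacent free neighbors -> [0-7 ALLOC][8-27 FREE]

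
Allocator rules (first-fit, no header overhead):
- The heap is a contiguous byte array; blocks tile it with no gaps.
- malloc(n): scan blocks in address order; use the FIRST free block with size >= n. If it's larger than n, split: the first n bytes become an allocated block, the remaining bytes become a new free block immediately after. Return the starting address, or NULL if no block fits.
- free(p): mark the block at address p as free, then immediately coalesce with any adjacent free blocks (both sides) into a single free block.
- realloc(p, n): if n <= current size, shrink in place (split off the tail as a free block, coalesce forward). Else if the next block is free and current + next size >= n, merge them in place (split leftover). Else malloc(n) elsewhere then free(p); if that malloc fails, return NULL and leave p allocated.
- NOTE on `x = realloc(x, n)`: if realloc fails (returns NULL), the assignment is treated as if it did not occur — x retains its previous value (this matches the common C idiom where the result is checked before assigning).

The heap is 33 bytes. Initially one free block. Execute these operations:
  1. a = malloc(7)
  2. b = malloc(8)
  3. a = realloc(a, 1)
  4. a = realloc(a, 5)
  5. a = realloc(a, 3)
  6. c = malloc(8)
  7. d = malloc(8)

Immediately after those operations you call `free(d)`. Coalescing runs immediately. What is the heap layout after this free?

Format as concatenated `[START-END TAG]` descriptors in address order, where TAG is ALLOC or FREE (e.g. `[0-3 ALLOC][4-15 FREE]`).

Op 1: a = malloc(7) -> a = 0; heap: [0-6 ALLOC][7-32 FREE]
Op 2: b = malloc(8) -> b = 7; heap: [0-6 ALLOC][7-14 ALLOC][15-32 FREE]
Op 3: a = realloc(a, 1) -> a = 0; heap: [0-0 ALLOC][1-6 FREE][7-14 ALLOC][15-32 FREE]
Op 4: a = realloc(a, 5) -> a = 0; heap: [0-4 ALLOC][5-6 FREE][7-14 ALLOC][15-32 FREE]
Op 5: a = realloc(a, 3) -> a = 0; heap: [0-2 ALLOC][3-6 FREE][7-14 ALLOC][15-32 FREE]
Op 6: c = malloc(8) -> c = 15; heap: [0-2 ALLOC][3-6 FREE][7-14 ALLOC][15-22 ALLOC][23-32 FREE]
Op 7: d = malloc(8) -> d = 23; heap: [0-2 ALLOC][3-6 FREE][7-14 ALLOC][15-22 ALLOC][23-30 ALLOC][31-32 FREE]
free(d): d = 23 -> block [23-30 ALLOC]; mark free, coalesce with adjacent free neighbors -> [0-2 ALLOC][3-6 FREE][7-14 ALLOC][15-22 ALLOC][23-32 FREE]

Answer: [0-2 ALLOC][3-6 FREE][7-14 ALLOC][15-22 ALLOC][23-32 FREE]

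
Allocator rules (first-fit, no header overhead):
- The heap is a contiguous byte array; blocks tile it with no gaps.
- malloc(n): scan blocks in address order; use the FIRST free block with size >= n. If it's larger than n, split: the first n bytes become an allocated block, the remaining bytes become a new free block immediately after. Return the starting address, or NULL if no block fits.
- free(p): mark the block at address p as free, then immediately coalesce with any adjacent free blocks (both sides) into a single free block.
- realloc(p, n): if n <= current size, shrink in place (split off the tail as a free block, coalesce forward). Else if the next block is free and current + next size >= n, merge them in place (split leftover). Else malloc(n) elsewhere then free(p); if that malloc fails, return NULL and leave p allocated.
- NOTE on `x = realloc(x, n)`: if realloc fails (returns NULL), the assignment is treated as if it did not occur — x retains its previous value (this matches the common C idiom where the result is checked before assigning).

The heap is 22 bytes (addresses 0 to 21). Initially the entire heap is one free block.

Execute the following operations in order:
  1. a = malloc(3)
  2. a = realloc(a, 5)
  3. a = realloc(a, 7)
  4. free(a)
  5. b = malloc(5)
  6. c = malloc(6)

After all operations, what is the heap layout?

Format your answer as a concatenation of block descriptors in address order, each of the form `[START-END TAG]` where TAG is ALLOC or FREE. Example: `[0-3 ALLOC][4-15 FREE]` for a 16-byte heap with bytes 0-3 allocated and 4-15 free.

Answer: [0-4 ALLOC][5-10 ALLOC][11-21 FREE]

Derivation:
Op 1: a = malloc(3) -> a = 0; heap: [0-2 ALLOC][3-21 FREE]
Op 2: a = realloc(a, 5) -> a = 0; heap: [0-4 ALLOC][5-21 FREE]
Op 3: a = realloc(a, 7) -> a = 0; heap: [0-6 ALLOC][7-21 FREE]
Op 4: free(a) -> (freed a); heap: [0-21 FREE]
Op 5: b = malloc(5) -> b = 0; heap: [0-4 ALLOC][5-21 FREE]
Op 6: c = malloc(6) -> c = 5; heap: [0-4 ALLOC][5-10 ALLOC][11-21 FREE]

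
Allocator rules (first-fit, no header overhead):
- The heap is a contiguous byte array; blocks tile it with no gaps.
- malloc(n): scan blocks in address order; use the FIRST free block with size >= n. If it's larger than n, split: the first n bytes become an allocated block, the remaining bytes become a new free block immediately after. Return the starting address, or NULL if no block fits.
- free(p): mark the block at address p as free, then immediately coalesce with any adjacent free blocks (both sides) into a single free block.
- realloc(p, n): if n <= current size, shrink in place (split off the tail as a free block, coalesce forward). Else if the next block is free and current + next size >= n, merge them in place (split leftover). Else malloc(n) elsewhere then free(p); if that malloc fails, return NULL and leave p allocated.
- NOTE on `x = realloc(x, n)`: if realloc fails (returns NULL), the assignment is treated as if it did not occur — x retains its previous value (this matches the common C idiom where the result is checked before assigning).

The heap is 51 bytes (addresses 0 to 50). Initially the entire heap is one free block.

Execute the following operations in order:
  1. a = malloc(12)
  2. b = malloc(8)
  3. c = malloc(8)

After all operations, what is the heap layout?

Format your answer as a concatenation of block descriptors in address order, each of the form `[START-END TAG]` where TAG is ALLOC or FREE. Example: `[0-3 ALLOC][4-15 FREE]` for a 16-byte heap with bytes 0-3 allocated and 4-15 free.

Op 1: a = malloc(12) -> a = 0; heap: [0-11 ALLOC][12-50 FREE]
Op 2: b = malloc(8) -> b = 12; heap: [0-11 ALLOC][12-19 ALLOC][20-50 FREE]
Op 3: c = malloc(8) -> c = 20; heap: [0-11 ALLOC][12-19 ALLOC][20-27 ALLOC][28-50 FREE]

Answer: [0-11 ALLOC][12-19 ALLOC][20-27 ALLOC][28-50 FREE]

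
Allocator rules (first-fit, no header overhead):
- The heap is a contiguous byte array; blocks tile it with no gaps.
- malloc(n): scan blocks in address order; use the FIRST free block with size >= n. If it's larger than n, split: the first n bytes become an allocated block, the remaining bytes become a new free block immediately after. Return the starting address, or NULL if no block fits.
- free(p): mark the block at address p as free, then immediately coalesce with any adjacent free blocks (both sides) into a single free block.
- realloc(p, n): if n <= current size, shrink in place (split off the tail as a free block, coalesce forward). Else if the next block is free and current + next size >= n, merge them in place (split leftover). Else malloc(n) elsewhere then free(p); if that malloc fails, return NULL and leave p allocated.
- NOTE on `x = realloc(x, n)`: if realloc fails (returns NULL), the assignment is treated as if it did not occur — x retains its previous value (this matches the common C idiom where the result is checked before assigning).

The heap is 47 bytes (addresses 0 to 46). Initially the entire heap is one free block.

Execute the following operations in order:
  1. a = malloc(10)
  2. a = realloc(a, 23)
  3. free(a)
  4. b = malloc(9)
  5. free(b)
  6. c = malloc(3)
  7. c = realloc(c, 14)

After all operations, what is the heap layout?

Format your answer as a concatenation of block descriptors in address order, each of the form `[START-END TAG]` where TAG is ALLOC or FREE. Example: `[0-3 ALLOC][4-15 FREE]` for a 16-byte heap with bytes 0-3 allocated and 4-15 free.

Op 1: a = malloc(10) -> a = 0; heap: [0-9 ALLOC][10-46 FREE]
Op 2: a = realloc(a, 23) -> a = 0; heap: [0-22 ALLOC][23-46 FREE]
Op 3: free(a) -> (freed a); heap: [0-46 FREE]
Op 4: b = malloc(9) -> b = 0; heap: [0-8 ALLOC][9-46 FREE]
Op 5: free(b) -> (freed b); heap: [0-46 FREE]
Op 6: c = malloc(3) -> c = 0; heap: [0-2 ALLOC][3-46 FREE]
Op 7: c = realloc(c, 14) -> c = 0; heap: [0-13 ALLOC][14-46 FREE]

Answer: [0-13 ALLOC][14-46 FREE]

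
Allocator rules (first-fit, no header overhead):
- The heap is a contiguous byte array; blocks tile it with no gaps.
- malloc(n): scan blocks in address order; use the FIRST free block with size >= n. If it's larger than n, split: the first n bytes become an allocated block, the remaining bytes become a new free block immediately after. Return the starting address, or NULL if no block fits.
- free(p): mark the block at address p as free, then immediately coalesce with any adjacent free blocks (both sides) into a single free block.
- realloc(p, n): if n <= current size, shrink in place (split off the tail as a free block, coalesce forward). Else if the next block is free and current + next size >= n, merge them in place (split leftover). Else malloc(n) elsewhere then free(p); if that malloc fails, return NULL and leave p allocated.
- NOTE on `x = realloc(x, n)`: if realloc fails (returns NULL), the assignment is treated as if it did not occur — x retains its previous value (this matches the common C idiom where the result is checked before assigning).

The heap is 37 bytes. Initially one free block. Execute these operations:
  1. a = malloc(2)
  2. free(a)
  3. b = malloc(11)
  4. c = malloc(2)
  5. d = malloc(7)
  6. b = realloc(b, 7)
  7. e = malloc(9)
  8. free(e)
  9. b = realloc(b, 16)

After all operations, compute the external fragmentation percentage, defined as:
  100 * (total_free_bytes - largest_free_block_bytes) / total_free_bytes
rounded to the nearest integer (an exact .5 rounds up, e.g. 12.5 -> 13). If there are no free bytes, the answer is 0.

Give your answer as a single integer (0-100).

Answer: 8

Derivation:
Op 1: a = malloc(2) -> a = 0; heap: [0-1 ALLOC][2-36 FREE]
Op 2: free(a) -> (freed a); heap: [0-36 FREE]
Op 3: b = malloc(11) -> b = 0; heap: [0-10 ALLOC][11-36 FREE]
Op 4: c = malloc(2) -> c = 11; heap: [0-10 ALLOC][11-12 ALLOC][13-36 FREE]
Op 5: d = malloc(7) -> d = 13; heap: [0-10 ALLOC][11-12 ALLOC][13-19 ALLOC][20-36 FREE]
Op 6: b = realloc(b, 7) -> b = 0; heap: [0-6 ALLOC][7-10 FREE][11-12 ALLOC][13-19 ALLOC][20-36 FREE]
Op 7: e = malloc(9) -> e = 20; heap: [0-6 ALLOC][7-10 FREE][11-12 ALLOC][13-19 ALLOC][20-28 ALLOC][29-36 FREE]
Op 8: free(e) -> (freed e); heap: [0-6 ALLOC][7-10 FREE][11-12 ALLOC][13-19 ALLOC][20-36 FREE]
Op 9: b = realloc(b, 16) -> b = 20; heap: [0-10 FREE][11-12 ALLOC][13-19 ALLOC][20-35 ALLOC][36-36 FREE]
Free blocks: [11 1] total_free=12 largest=11 -> 100*(12-11)/12 = 100/12 ≈ 8.333 -> rounds to 8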